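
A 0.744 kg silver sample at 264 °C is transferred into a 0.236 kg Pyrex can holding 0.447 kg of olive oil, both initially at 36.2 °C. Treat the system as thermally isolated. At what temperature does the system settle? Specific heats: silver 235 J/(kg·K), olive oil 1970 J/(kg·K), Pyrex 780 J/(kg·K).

T_f ≈ 68.3 °C

Setting the total heat transfer to zero:
0.744·235·(T − 264) + 0.447·1970·(T − 36.2) + 0.236·780·(T − 36.2) = 0
174.84(T − 264) + 880.59(T − 36.2) + 184.08(T − 36.2) = 0
1239.5 T = 84699
T = 84699/1239.5 ≈ 68.33 °C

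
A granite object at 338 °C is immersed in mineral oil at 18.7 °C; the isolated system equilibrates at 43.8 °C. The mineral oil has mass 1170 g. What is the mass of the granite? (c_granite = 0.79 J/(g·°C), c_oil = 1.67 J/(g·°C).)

m ≈ 211 g

Taking heat into each body as positive, Σ m c ΔT = 0:
m×0.79×(43.8 − 338) + 1170×1.67×(43.8 − 18.7) = 0
-232.42 m = -49043
m = -49043/-232.42 ≈ 211 g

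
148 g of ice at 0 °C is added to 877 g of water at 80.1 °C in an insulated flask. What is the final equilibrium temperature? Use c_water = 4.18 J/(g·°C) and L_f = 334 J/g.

T_f ≈ 57.0 °C

Conservation of energy gives ΣQ = 0:
latent heat to melt: 148·334 = 49432; warm the meltwater: 618.64 T; water cools: 877·4.18·(T − 80.1) = 3665.9(T − 80.1)
4284.5 T = 293635 − 49432 = 244203
T ≈ 57.00 °C (positive, so assuming full melt was valid).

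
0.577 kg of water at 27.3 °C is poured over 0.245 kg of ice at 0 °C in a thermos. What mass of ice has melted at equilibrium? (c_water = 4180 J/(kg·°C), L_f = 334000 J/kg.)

m_melted ≈ 0.197 kg

Cooling the water to 0 °C releases 0.577×4180×27.3 = 65844 J.
Melting all 0.245 kg of ice would need 0.245×334000 = 81830 J.
That's not enough to melt it all — equilibrium is at 0 °C with ice remaining.
m_melted×334000 = 65844  ⇒  m_melted ≈ 0.1971 kg.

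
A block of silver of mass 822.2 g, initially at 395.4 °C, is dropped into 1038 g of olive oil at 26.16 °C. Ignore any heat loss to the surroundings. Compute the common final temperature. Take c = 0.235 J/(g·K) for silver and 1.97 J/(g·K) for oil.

|Q_silver| = |Q_oil|:
822.2×0.235×(395.4 − T) = 1038×1.97×(T − 26.16)
193.22(395.4 − T) = 2044.9(T − 26.16)
2238.1 T = 129892  ⇒  T ≈ 58.04 °C

T_f ≈ 58.0 °C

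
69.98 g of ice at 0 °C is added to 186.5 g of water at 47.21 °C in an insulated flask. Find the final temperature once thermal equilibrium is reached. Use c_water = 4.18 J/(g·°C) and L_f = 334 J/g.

T_f ≈ 12.5 °C

Energy balance with sensible and latent terms:
melt ice: 69.98·334 = 23373
  meltwater 0→T: 69.98·4.18·T = 292.52 T
  water: 779.57(T − 47.21)
1072.1 T = 36803 − 23373 = 13430
T ≈ 12.53 °C — above 0 °C, consistent with complete melting.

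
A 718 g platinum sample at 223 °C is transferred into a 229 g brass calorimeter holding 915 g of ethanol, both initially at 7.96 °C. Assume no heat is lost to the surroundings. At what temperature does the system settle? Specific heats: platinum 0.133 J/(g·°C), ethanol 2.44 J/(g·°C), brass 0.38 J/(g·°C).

T_f ≈ 16.5 °C

With ΣQ=0 the equilibrium temperature is the m·c-weighted mean:
T_f = (95.49×223 + 2232.6×7.96 + 87.02×7.96) / (95.49 + 2232.6 + 87.02)
    = 39759 / 2415.1 ≈ 16.46 °C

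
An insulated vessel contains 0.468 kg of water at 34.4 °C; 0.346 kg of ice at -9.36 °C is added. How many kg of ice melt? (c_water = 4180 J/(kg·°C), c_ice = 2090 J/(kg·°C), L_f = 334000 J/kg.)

Heat available from the water dropping to 0 °C: 0.468·4180·34.4 = 67295 J.
Warming the ice to 0 °C takes 0.346·2090·9.36 = 6768.6 J, leaving 60526 J for melting.
Fully melting the ice requires m_ice L_f = 0.346·334000 = 115564 J.
Since 60526 < 115564 J, not all the ice melts; equilibrium is at 0 °C.
m_melt = 60526 / L_f = 0.1812 kg.

m_melted ≈ 0.181 kg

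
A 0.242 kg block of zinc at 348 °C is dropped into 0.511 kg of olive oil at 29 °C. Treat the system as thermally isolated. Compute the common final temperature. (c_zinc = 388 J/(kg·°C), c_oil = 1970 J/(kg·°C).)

T_f is the heat-capacity-weighted average of the initial temperatures:
T_f = (93.9·348 + 1006.7·29) / (93.9 + 1006.7)
    = 61869 / 1100.6 ≈ 56.22 °C

T_f ≈ 56.2 °C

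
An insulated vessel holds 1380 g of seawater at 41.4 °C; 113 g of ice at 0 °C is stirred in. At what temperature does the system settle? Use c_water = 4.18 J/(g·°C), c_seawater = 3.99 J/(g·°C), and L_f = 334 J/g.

Net heat exchanged in the isolated system is zero:
melt ice: 113·334 = 37742; meltwater 0→T: 113·4.18·T = 472.34 T; seawater cools: 1380·3.99·(T − 41.4) = 5506.2(T − 41.4)
5978.5 T = 227957 − 37742 = 190215
T ≈ 31.82 °C (positive, so assuming full melt was valid).

T_f ≈ 31.8 °C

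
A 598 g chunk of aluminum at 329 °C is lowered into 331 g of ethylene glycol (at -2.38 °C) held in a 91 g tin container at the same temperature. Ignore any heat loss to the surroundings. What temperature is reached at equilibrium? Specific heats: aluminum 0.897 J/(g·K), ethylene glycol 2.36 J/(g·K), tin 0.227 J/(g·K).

T_f ≈ 130.4 °C

T_f is the heat-capacity-weighted average of the initial temperatures:
T_f = (536.41*329 + 781.16*(-2.38) + 20.66*(-2.38)) / (536.41 + 781.16 + 20.66)
    = 174569 / 1338.2 ≈ 130.45 °C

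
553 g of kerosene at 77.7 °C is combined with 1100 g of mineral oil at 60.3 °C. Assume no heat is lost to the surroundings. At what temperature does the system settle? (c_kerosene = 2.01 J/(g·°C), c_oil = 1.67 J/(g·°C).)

Conservation of energy gives ΣQ = 0:
553*2.01*(T − 77.7) + 1100*1.67*(T − 60.3) = 0
1111.5(T − 77.7) + 1837(T − 60.3) = 0
(1111.5 + 1837) T = 1111.5*77.7 + 1837*60.3
T = 197137/2948.5 ≈ 66.86 °C

T_f ≈ 66.9 °C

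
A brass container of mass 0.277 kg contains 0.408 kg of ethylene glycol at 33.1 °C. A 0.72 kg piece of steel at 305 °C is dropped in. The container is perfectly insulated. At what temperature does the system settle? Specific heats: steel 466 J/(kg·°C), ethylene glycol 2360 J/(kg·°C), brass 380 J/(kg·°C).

T_f ≈ 98.1 °C

Conservation of energy gives ΣQ = 0:
0.72×466×(T − 305) + 0.408×2360×(T − 33.1) + 0.277×380×(T − 33.1) = 0
(335.52 + 962.88 + 105.26) T = 335.52×305 + 962.88×33.1 + 105.26×33.1
T = 137689/1403.7 ≈ 98.09 °C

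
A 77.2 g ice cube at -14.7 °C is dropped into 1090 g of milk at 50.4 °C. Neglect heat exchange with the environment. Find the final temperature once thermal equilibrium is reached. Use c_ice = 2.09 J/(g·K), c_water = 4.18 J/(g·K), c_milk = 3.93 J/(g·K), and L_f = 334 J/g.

T_f ≈ 40.8 °C

Energy conservation, ΣQ = 0:
ice -14.7→0 °C: 77.2·2.09·14.7 = 2371.8; fusion: m_ice L_f = 77.2·334 = 25785; meltwater 0→T: 77.2·4.18·T = 322.7 T; milk: 4283.7(T − 50.4)
4606.4 T = 215898 − 28157 = 187742
T ≈ 40.76 °C. Since T > 0 °C, the all-ice-melts assumption holds.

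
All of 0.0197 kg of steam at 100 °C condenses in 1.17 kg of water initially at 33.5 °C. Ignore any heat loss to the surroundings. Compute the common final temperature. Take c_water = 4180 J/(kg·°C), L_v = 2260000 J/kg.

Net heat exchanged in the isolated system is zero:
latent heat released on condensation: 0.0197·2260000 = 44522; condensate cools 100→T: 0.0197·4180·(T − 100) = 82.35(T − 100); water warms: 1.17·4180·(T − 33.5) = 4890.6(T − 33.5)
4972.9 T = 44522 + 8234.6 + 163835 = 216592
T ≈ 43.55 °C (< 100 °C, so full condensation is consistent).

T_f ≈ 43.6 °C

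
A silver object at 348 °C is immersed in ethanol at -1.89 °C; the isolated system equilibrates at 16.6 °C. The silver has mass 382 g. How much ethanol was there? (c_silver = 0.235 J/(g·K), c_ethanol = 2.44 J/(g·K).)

m ≈ 659 g

Energy conservation, ΣQ = 0:
382×0.235×(16.6 − 348) + m×2.44×(16.6 − (-1.89)) = 0
45.12 m = 29750
m = 29750/45.12 ≈ 659.4 g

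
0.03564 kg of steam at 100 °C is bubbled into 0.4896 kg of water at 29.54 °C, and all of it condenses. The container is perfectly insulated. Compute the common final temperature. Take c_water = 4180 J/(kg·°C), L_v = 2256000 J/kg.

Energy conservation, ΣQ = 0:
condense steam: −0.03564·2256000 = −80404
  condensed water 100 °C→T: 148.98(T − 100)
  original water: 2046.5(T − 29.54)
2195.5 T = 80404 + 14898 + 60454 = 155756
T ≈ 70.94 °C (< 100 °C, so full condensation is consistent).

T_f ≈ 70.9 °C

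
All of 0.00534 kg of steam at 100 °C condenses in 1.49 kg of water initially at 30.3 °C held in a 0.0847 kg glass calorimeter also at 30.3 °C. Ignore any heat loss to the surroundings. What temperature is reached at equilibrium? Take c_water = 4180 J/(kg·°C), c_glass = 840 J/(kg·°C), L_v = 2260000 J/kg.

Setting the total heat transfer to zero:
latent heat released on condensation: 0.00534·2260000 = 12068
  condensate cools 100→T: 0.00534·4180·(T − 100) = 22.32(T − 100)
  original water: 6228.2(T − 30.3)
  cup: 71.15(T − 30.3)
6321.7 T = 12068 + 2232.1 + 190870 = 205171
T ≈ 32.46 °C — below 100 °C, confirming all the steam condensed.

T_f ≈ 32.5 °C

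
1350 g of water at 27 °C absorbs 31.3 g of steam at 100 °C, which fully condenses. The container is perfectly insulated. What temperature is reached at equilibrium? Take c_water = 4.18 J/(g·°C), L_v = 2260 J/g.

Let T be the final temperature. ΣQ_i = 0:
condense steam: −31.3·2260 = −70738
  condensate cools 100→T: 31.3·4.18·(T − 100) = 130.83(T − 100)
  water warms: 1350·4.18·(T − 27) = 5643(T − 27)
5773.8 T = 70738 + 13083 + 152361 = 236182
T ≈ 40.91 °C, under the boiling point, so the assumption holds.

T_f ≈ 40.9 °C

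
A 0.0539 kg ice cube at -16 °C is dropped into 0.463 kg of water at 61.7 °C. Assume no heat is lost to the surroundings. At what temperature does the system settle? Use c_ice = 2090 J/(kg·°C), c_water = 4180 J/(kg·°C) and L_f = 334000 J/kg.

Energy balance with sensible and latent terms:
warm ice to 0 °C: 0.0539×2090×(0 − (-16)) = 1802.4
  fusion: m_ice L_f = 0.0539×334000 = 18003
  warm the meltwater: 225.3 T
  water cools: 0.463×4180×(T − 61.7) = 1935.3(T − 61.7)
2160.6 T = 119410 − 19805 = 99605
T ≈ 46.10 °C. Since T > 0 °C, the all-ice-melts assumption holds.

T_f ≈ 46.1 °C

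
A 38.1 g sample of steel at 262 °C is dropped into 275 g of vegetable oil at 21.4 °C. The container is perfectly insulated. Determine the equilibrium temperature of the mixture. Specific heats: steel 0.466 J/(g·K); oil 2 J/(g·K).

T_f ≈ 28.9 °C

Set heat shed by the hot body equal to heat absorbed by the cold body:
38.1·0.466·(262 − T) = 275·2·(T − 21.4)
17.75(262 − T) = 550(T − 21.4)
567.75 T = 16422  ⇒  T ≈ 28.92 °C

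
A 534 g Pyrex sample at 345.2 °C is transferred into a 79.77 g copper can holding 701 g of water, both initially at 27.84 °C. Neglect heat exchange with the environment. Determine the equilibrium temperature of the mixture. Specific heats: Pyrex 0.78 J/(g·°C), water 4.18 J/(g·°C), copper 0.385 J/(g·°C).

T_f ≈ 67.0 °C

With ΣQ=0 the equilibrium temperature is the m·c-weighted mean:
T_f = (416.52×345.2 + 2930.2×27.84 + 30.71×27.84) / (416.52 + 2930.2 + 30.71)
    = 226214 / 3377.4 ≈ 66.98 °C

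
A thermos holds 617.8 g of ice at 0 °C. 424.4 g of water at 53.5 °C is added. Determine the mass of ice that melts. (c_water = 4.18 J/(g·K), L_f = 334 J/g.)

Water can give up m c ΔT = 424.4·4.18·53.5 = 94909 J before reaching 0 °C.
Melting all 617.8 g of ice would need 617.8·334 = 206345 J.
94909 J < 206345 J, so only part of the ice melts and the system sits at 0 °C.
m_melt = 94909 / L_f = 284.2 g.

m_melted ≈ 284 g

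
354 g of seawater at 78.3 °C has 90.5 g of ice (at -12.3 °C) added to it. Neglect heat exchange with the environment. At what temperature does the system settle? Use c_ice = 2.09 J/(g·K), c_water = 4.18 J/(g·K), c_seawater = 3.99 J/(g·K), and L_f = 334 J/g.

T_f ≈ 43.6 °C

Taking heat into each body as positive, Σ m c ΔT = 0:
warm ice to 0 °C: 90.5×2.09×(0 − (-12.3)) = 2326.5; latent heat to melt: 90.5×334 = 30227; meltwater 0→T: 90.5×4.18×T = 378.29 T; seawater cools: 354×3.99×(T − 78.3) = 1412.5(T − 78.3)
1790.8 T = 110596 − 32553 = 78042
T ≈ 43.58 °C (positive, so assuming full melt was valid).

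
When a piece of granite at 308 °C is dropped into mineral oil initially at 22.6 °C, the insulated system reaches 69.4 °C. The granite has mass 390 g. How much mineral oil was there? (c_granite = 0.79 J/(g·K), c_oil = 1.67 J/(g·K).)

m ≈ 941 g

|Q_granite| = |Q_oil|:
390×0.79×(308 − 69.4) = m×1.67×(69.4 − 22.6)
78.16 m = 73513  ⇒  m ≈ 940.6 g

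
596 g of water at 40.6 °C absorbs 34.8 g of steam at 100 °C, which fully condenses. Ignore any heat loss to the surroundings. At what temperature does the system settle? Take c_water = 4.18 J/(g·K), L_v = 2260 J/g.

T_f ≈ 73.7 °C

Conservation of energy gives ΣQ = 0:
steam→water at 100 °C releases m L_v = 34.8·2260 = 78648
  condensed water 100 °C→T: 145.46(T − 100)
  original water: 2491.3(T − 40.6)
2636.7 T = 78648 + 14546 + 101146 = 194340
T ≈ 73.70 °C (< 100 °C, so full condensation is consistent).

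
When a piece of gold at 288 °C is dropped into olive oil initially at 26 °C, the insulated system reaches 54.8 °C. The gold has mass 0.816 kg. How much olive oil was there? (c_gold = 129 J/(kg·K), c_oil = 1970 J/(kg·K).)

m ≈ 0.433 kg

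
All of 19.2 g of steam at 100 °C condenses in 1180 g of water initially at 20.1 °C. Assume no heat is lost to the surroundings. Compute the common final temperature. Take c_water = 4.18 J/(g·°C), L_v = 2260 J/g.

T_f ≈ 30.0 °C

Let T be the final temperature. ΣQ_i = 0:
latent heat released on condensation: 19.2×2260 = 43392; condensed water 100 °C→T: 80.26(T − 100); original water: 4932.4(T − 20.1)
5012.7 T = 43392 + 8025.6 + 99141 = 150559
T ≈ 30.04 °C — below 100 °C, confirming all the steam condensed.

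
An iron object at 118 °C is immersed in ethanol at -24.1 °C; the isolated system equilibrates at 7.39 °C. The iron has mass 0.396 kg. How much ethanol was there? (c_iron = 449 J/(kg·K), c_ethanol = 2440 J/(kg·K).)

|Q_iron| = |Q_ethanol|:
0.396×449×(118 − 7.39) = m×2440×(7.39 − (-24.1))
76836 m = 19667  ⇒  m ≈ 0.256 kg

m ≈ 0.256 kg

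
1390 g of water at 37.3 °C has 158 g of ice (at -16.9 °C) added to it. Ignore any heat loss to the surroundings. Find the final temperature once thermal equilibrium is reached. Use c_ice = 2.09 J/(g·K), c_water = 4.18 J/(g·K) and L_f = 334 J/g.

Energy balance with sensible and latent terms:
warm ice to 0 °C: 158·2.09·(0 − (-16.9)) = 5580.7; fusion: m_ice L_f = 158·334 = 52772; warm the meltwater: 660.44 T; water cools: 1390·4.18·(T − 37.3) = 5810.2(T − 37.3)
6470.6 T = 216720 − 58353 = 158368
T ≈ 24.47 °C. Since T > 0 °C, the all-ice-melts assumption holds.

T_f ≈ 24.5 °C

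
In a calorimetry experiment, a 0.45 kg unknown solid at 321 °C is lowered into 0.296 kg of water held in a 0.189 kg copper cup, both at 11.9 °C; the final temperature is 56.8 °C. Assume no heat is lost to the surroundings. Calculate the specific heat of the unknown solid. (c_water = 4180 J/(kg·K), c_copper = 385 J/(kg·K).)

Setting the total heat transfer to zero:
0.45×c×(56.8 − 321) + 0.296×4180×(56.8 − 11.9) + 0.189×385×(56.8 − 11.9) = 0
-118.89 c = -58821
c = -58821/-118.89 ≈ 494.8 J/(kg·K)

c ≈ 495 J/(kg·K)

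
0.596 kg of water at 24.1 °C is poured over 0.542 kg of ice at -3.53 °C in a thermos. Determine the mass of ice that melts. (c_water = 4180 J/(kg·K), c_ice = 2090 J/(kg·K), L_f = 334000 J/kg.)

m_melted ≈ 0.168 kg

Water can give up m c ΔT = 0.596·4180·24.1 = 60040 J before reaching 0 °C.
Of that, 0.542·2090·3.53 = 3998.7 J goes to bring the ice to 0 °C, leaving 56041 J.
Fully melting the ice requires m_ice L_f = 0.542·334000 = 181028 J.
Since 56041 < 181028 J, not all the ice melts; equilibrium is at 0 °C.
Mass melted = 56041/334000 ≈ 0.1678 kg.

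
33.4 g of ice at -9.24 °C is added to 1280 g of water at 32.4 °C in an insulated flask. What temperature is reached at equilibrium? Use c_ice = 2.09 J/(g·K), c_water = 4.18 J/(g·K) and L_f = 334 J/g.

T_f ≈ 29.4 °C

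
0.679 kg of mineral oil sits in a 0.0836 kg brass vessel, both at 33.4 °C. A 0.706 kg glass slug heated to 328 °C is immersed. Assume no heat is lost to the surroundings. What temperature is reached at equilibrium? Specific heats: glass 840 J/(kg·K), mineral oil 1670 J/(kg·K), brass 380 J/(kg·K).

Setting the total heat transfer to zero:
0.706*840*(T − 328) + 0.679*1670*(T − 33.4) + 0.0836*380*(T − 33.4) = 0
(593.04 + 1133.9 + 31.77) T = 593.04*328 + 1133.9*33.4 + 31.77*33.4
T = 233451/1758.7 ≈ 132.74 °C

T_f ≈ 132.7 °C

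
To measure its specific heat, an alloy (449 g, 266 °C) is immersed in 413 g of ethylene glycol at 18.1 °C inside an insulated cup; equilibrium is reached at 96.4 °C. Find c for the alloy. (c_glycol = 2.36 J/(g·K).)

m_s c (T_s − T_f) = m_glycol c_glycol (T_f − T_0):
449×c×(266 − 96.4) = 413×2.36×(96.4 − 18.1)
76150 c = 76317  ⇒  c ≈ 1.002 J/(g·K)

c ≈ 1 J/(g·K)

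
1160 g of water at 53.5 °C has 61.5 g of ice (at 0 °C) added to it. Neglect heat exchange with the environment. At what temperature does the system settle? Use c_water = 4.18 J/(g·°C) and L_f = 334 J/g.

T_f ≈ 46.8 °C

Net heat exchanged in the isolated system is zero:
latent heat to melt: 61.5·334 = 20541
  meltwater 0→T: 61.5·4.18·T = 257.07 T
  water cools: 1160·4.18·(T − 53.5) = 4848.8(T − 53.5)
5105.9 T = 259411 − 20541 = 238870
T ≈ 46.78 °C. Since T > 0 °C, the all-ice-melts assumption holds.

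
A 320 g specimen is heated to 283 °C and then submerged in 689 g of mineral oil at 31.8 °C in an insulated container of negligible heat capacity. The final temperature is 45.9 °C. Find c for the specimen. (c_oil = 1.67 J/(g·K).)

Setting the total heat transfer to zero:
320×c×(45.9 − 283) + 689×1.67×(45.9 − 31.8) = 0
-75872 c = -16224
c = -16224/-75872 ≈ 0.2138 J/(g·K)

c ≈ 0.214 J/(g·K)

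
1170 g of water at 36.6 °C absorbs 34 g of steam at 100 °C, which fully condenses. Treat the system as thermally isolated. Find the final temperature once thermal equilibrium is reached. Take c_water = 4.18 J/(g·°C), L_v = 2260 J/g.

Taking heat into each body as positive, Σ m c ΔT = 0:
condense steam: −34×2260 = −76840
  condensate cools 100→T: 34×4.18×(T − 100) = 142.12(T − 100)
  water warms: 1170×4.18×(T − 36.6) = 4890.6(T − 36.6)
5032.7 T = 76840 + 14212 + 178996 = 270048
T ≈ 53.66 °C (< 100 °C, so full condensation is consistent).

T_f ≈ 53.7 °C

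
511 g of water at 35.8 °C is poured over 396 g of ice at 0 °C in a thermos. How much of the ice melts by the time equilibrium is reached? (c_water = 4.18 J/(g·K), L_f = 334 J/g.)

m_melted ≈ 229 g

Water can give up m c ΔT = 511·4.18·35.8 = 76468 J before reaching 0 °C.
Fully melting the ice requires m_ice L_f = 396·334 = 132264 J.
Since 76468 < 132264 J, not all the ice melts; equilibrium is at 0 °C.
m_melt = 76468 / L_f = 228.9 g.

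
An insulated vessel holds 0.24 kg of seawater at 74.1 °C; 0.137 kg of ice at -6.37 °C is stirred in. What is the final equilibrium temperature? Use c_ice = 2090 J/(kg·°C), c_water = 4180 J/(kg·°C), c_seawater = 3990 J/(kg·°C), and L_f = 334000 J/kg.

Heat gained plus heat lost sum to zero:
warm ice to 0 °C: 0.137·2090·(0 − (-6.37)) = 1823.9
  fusion: m_ice L_f = 0.137·334000 = 45758
  warm the meltwater: 572.66 T
  seawater cools: 0.24·3990·(T − 74.1) = 957.6(T − 74.1)
1530.3 T = 70958 − 47582 = 23376
T ≈ 15.28 °C — above 0 °C, consistent with complete melting.

T_f ≈ 15.3 °C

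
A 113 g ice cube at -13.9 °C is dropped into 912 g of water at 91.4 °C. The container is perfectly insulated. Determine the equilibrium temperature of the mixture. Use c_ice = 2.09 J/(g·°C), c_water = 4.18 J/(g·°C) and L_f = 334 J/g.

Net heat exchanged in the isolated system is zero:
warm ice to 0 °C: 113×2.09×(0 − (-13.9)) = 3282.8; latent heat to melt: 113×334 = 37742; meltwater 0→T: 113×4.18×T = 472.34 T; water cools: 912×4.18×(T − 91.4) = 3812.2(T − 91.4)
4284.5 T = 348431 − 41025 = 307407
T ≈ 71.75 °C. Since T > 0 °C, the all-ice-melts assumption holds.

T_f ≈ 71.7 °C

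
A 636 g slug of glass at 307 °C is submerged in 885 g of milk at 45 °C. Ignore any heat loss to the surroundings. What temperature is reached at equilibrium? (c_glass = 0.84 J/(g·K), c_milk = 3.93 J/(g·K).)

Let T be the final temperature. ΣQ_i = 0:
636×0.84×(T − 307) + 885×3.93×(T − 45) = 0
534.24(T − 307) + 3478.1(T − 45) = 0
(534.24 + 3478.1) T = 534.24×307 + 3478.1×45
T = 320524 / 4012.3 = 79.9 °C

T_f ≈ 79.9 °C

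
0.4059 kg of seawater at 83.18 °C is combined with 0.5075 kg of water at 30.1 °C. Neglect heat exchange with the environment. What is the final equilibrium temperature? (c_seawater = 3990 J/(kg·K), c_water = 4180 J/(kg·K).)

T_f ≈ 53.1 °C

T_f is the heat-capacity-weighted average of the initial temperatures:
T_f = (1619.5×83.18 + 2121.3×30.1) / (1619.5 + 2121.3)
    = 198566 / 3740.9 ≈ 53.08 °C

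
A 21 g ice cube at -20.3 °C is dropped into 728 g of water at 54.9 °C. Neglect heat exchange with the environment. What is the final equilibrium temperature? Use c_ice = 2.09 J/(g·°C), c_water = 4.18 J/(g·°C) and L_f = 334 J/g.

Taking heat into each body as positive, Σ m c ΔT = 0:
ice -20.3→0 °C: 21×2.09×20.3 = 890.97
  latent heat to melt: 21×334 = 7014
  warm the meltwater: 87.78 T
  water cools: 728×4.18×(T − 54.9) = 3043(T − 54.9)
3130.8 T = 167063 − 7905 = 159158
T ≈ 50.84 °C. Since T > 0 °C, the all-ice-melts assumption holds.

T_f ≈ 50.8 °C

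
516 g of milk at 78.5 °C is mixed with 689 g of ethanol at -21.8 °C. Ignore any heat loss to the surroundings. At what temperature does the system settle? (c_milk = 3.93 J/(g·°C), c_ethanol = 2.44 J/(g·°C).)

T_f ≈ 33.0 °C

T_f is the heat-capacity-weighted average of the initial temperatures:
T_f = (2027.9×78.5 + 1681.2×(-21.8)) / (2027.9 + 1681.2)
    = 122539 / 3709 ≈ 33.04 °C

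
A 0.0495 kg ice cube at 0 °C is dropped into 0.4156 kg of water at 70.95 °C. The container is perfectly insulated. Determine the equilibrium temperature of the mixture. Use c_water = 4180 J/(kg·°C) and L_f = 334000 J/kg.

T_f ≈ 54.9 °C

Energy balance with sensible and latent terms:
latent heat to melt: 0.0495×334000 = 16533; meltwater 0→T: 0.0495×4180×T = 206.91 T; water cools: 0.4156×4180×(T − 70.95) = 1737.2(T − 70.95)
1944.1 T = 123255 − 16533 = 106722
T ≈ 54.89 °C. Since T > 0 °C, the all-ice-melts assumption holds.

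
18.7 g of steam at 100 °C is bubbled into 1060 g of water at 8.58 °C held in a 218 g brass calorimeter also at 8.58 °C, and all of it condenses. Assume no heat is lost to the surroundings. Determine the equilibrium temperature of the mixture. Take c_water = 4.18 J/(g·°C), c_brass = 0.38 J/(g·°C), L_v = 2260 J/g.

T_f ≈ 19.3 °C

Taking heat into each body as positive, Σ m c ΔT = 0:
steam→water at 100 °C releases m L_v = 18.7·2260 = 42262
  condensed water 100 °C→T: 78.17(T − 100)
  original water: 4430.8(T − 8.58)
  cup: 82.84(T − 8.58)
4591.8 T = 42262 + 7816.6 + 38727 = 88806
T ≈ 19.34 °C (< 100 °C, so full condensation is consistent).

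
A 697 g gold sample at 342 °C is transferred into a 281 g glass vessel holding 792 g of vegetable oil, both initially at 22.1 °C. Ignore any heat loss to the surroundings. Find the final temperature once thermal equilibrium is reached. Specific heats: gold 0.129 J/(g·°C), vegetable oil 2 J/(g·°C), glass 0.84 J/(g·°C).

Net heat exchanged in the isolated system is zero:
697·0.129·(T − 342) + 792·2·(T − 22.1) + 281·0.84·(T − 22.1) = 0
1910 T = 70973
T = 70973 / 1910 = 37.2 °C

T_f ≈ 37.2 °C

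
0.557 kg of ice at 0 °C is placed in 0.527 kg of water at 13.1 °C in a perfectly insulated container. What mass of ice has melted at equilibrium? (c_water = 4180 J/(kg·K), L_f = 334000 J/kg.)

m_melted ≈ 0.0864 kg

Water can give up m c ΔT = 0.527·4180·13.1 = 28857 J before reaching 0 °C.
Melting all 0.557 kg of ice would need 0.557·334000 = 186038 J.
That's not enough to melt it all — equilibrium is at 0 °C with ice remaining.
m_melted·334000 = 28857  ⇒  m_melted ≈ 0.0864 kg.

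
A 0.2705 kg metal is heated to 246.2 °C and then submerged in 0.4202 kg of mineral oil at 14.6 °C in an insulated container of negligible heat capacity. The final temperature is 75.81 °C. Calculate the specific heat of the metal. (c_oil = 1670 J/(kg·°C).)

Energy conservation, ΣQ = 0:
0.2705×c×(75.81 − 246.2) + 0.4202×1670×(75.81 − 14.6) = 0
-46.09 c = -42953
c = -42953/-46.09 ≈ 931.9 J/(kg·°C)

c ≈ 932 J/(kg·°C)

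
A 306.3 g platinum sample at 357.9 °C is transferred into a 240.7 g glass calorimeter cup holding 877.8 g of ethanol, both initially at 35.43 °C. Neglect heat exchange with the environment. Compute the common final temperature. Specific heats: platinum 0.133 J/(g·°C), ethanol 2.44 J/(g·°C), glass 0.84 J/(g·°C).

Energy conservation, ΣQ = 0:
306.3×0.133×(T − 357.9) + 877.8×2.44×(T − 35.43) + 240.7×0.84×(T − 35.43) = 0
40.74(T − 357.9) + 2141.8(T − 35.43) + 202.19(T − 35.43) = 0
2384.8 T = 97629
T ≈ 40.94 °C

T_f ≈ 40.9 °C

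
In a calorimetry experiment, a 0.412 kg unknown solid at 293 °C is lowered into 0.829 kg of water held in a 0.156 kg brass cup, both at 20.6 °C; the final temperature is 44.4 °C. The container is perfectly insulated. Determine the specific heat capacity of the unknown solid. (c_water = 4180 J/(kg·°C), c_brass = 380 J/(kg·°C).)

Taking heat into each body as positive, Σ m c ΔT = 0:
0.412×c×(44.4 − 293) + 0.829×4180×(44.4 − 20.6) + 0.156×380×(44.4 − 20.6) = 0
-102.42 c = -83883
c = -83883/-102.42 ≈ 819 J/(kg·°C)

c ≈ 819 J/(kg·°C)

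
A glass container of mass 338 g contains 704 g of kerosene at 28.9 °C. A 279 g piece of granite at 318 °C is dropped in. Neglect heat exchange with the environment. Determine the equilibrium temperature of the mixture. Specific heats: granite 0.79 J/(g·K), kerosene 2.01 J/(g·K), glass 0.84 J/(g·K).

Energy conservation, ΣQ = 0:
279×0.79×(T − 318) + 704×2.01×(T − 28.9) + 338×0.84×(T − 28.9) = 0
220.41(T − 318) + 1415(T − 28.9) + 283.92(T − 28.9) = 0
(220.41 + 1415 + 283.92) T = 220.41×318 + 1415×28.9 + 283.92×28.9
T ≈ 62.10 °C

T_f ≈ 62.1 °C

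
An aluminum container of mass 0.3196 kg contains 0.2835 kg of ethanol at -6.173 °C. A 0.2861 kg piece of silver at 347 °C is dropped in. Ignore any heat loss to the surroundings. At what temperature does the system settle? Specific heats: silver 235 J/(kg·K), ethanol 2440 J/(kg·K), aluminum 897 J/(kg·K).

T_f ≈ 16.5 °C

Net heat exchanged in the isolated system is zero:
0.2861×235×(T − 347) + 0.2835×2440×(T − (-6.173)) + 0.3196×897×(T − (-6.173)) = 0
(67.23 + 691.74 + 286.68) T = 67.23×347 + 691.74×(-6.173) + 286.68×(-6.173)
T = 17290 / 1045.7 = 16.5 °C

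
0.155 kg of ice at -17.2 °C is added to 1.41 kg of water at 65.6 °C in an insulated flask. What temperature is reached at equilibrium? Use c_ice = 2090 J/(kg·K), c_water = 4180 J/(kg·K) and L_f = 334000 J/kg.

Let T be the final temperature. ΣQ_i = 0:
ice -17.2→0 °C: 0.155·2090·17.2 = 5571.9
  melt ice: 0.155·334000 = 51770
  meltwater 0→T: 0.155·4180·T = 647.9 T
  water cools: 1.41·4180·(T − 65.6) = 5893.8(T − 65.6)
6541.7 T = 386633 − 57342 = 329291
T ≈ 50.34 °C (positive, so assuming full melt was valid).

T_f ≈ 50.3 °C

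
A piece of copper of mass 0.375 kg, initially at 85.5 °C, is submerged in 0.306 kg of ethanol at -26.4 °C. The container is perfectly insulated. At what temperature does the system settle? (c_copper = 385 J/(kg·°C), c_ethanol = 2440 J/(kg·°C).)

T_f ≈ -8.3 °C

T_f is the heat-capacity-weighted average of the initial temperatures:
T_f = (144.38*85.5 + 746.64*(-26.4)) / (144.38 + 746.64)
    = -7367.2 / 891.01 ≈ -8.27 °C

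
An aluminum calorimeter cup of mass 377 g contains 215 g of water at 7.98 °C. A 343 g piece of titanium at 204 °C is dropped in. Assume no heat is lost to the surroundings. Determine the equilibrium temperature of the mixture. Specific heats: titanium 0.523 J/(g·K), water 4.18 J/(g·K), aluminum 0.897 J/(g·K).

T_f ≈ 32.8 °C

Net heat exchanged in the isolated system is zero:
343×0.523×(T − 204) + 215×4.18×(T − 7.98) + 377×0.897×(T − 7.98) = 0
1416.3 T = 46466
T = 46466 / 1416.3 = 32.8 °C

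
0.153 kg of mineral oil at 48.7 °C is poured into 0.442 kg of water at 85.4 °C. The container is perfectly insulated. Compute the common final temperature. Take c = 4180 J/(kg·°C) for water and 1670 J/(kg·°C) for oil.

T_f ≈ 80.9 °C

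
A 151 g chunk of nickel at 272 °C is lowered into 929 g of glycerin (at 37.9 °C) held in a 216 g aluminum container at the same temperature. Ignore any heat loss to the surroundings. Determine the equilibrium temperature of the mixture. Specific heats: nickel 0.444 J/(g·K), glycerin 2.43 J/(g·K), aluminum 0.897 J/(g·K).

Heat gained plus heat lost sum to zero:
151×0.444×(T − 272) + 929×2.43×(T − 37.9) + 216×0.897×(T − 37.9) = 0
2518.3 T = 111137
T ≈ 44.13 °C

T_f ≈ 44.1 °C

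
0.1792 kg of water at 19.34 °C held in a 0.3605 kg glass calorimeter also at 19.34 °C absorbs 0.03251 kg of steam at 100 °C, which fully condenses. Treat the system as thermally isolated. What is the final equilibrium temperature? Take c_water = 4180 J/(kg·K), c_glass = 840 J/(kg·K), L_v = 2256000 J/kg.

T_f ≈ 90.3 °C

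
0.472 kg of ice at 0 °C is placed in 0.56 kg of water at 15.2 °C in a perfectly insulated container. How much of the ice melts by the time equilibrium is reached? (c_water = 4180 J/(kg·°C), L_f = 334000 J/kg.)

m_melted ≈ 0.107 kg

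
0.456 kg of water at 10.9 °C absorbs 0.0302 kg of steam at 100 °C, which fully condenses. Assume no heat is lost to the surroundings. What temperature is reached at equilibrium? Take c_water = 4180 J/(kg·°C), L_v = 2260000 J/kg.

T_f ≈ 50.0 °C

Conservation of energy gives ΣQ = 0:
condense steam: −0.0302·2260000 = −68252; condensate cools 100→T: 0.0302·4180·(T − 100) = 126.24(T − 100); original water: 1906.1(T − 10.9)
2032.3 T = 68252 + 12624 + 20776 = 101652
T ≈ 50.02 °C (< 100 °C, so full condensation is consistent).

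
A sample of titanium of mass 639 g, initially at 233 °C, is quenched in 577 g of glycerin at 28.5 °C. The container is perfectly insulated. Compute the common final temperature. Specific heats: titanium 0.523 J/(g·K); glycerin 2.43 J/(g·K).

T_f is the heat-capacity-weighted average of the initial temperatures:
T_f = (334.2*233 + 1402.1*28.5) / (334.2 + 1402.1)
    = 117828 / 1736.3 ≈ 67.86 °C

T_f ≈ 67.9 °C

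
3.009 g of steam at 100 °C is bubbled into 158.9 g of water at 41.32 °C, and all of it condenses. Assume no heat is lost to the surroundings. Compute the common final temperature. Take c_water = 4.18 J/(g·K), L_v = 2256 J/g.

Conservation of energy gives ΣQ = 0:
steam→water at 100 °C releases m L_v = 3.009·2256 = 6788.3
  condensate cools 100→T: 3.009·4.18·(T − 100) = 12.58(T − 100)
  water warms: 158.9·4.18·(T − 41.32) = 664.2(T − 41.32)
676.78 T = 6788.3 + 1257.8 + 27445 = 35491
T ≈ 52.44 °C (< 100 °C, so full condensation is consistent).

T_f ≈ 52.4 °C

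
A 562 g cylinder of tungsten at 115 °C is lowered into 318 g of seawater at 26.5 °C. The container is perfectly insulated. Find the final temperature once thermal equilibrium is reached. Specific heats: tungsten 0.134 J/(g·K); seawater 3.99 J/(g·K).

T_f ≈ 31.5 °C

Setting the total heat transfer to zero:
562*0.134*(T − 115) + 318*3.99*(T − 26.5) = 0
75.31(T − 115) + 1268.8(T − 26.5) = 0
(75.31 + 1268.8) T = 75.31*115 + 1268.8*26.5
T = 42284 / 1344.1 = 31.5 °C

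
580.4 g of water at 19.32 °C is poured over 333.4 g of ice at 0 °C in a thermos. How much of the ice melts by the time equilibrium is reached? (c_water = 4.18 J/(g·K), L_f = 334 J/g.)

m_melted ≈ 140 g

Water can give up m c ΔT = 580.4·4.18·19.32 = 46872 J before reaching 0 °C.
Fully melting the ice requires m_ice L_f = 333.4·334 = 111356 J.
That's not enough to melt it all — equilibrium is at 0 °C with ice remaining.
Mass melted = 46872/334 ≈ 140.3 g.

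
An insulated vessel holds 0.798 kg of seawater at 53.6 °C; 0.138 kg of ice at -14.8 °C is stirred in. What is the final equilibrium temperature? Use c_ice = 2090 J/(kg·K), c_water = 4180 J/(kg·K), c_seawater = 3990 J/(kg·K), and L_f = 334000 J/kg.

T_f ≈ 32.0 °C

Energy balance with sensible and latent terms:
ice -14.8→0 °C: 0.138×2090×14.8 = 4268.6; fusion: m_ice L_f = 0.138×334000 = 46092; warm the meltwater: 576.84 T; seawater cools: 0.798×3990×(T − 53.6) = 3184(T − 53.6)
3760.9 T = 170663 − 50361 = 120303
T ≈ 31.99 °C. Since T > 0 °C, the all-ice-melts assumption holds.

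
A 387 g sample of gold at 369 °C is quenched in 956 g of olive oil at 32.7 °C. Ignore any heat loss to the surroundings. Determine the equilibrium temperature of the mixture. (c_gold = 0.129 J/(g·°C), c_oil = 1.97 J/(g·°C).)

Taking heat into each body as positive, Σ m c ΔT = 0:
387*0.129*(T − 369) + 956*1.97*(T − 32.7) = 0
(49.92 + 1883.3) T = 49.92*369 + 1883.3*32.7
T ≈ 41.38 °C

T_f ≈ 41.4 °C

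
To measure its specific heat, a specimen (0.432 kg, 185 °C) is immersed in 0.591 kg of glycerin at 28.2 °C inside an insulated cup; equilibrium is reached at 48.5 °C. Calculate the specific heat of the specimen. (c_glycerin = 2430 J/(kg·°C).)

m_s c (T_s − T_f) = m_glycerin c_glycerin (T_f − T_0):
0.432×c×(185 − 48.5) = 0.591×2430×(48.5 − 28.2)
58.97 c = 29153  ⇒  c ≈ 494.4 J/(kg·°C)

c ≈ 494 J/(kg·°C)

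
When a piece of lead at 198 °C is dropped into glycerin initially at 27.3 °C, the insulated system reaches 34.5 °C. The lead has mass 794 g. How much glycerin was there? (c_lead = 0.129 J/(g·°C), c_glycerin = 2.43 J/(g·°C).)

m ≈ 957 g

Heat lost by the lead = heat gained by the glycerin:
794×0.129×(198 − 34.5) = m×2.43×(34.5 − 27.3)
17.5 m = 16747  ⇒  m ≈ 957.2 g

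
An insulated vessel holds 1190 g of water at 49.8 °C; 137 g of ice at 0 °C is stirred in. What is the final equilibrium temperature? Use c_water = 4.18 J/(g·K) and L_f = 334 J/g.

T_f ≈ 36.4 °C

Setting the total heat transfer to zero:
fusion: m_ice L_f = 137·334 = 45758; meltwater 0→T: 137·4.18·T = 572.66 T; water cools: 1190·4.18·(T − 49.8) = 4974.2(T − 49.8)
5546.9 T = 247715 − 45758 = 201957
T ≈ 36.41 °C. Since T > 0 °C, the all-ice-melts assumption holds.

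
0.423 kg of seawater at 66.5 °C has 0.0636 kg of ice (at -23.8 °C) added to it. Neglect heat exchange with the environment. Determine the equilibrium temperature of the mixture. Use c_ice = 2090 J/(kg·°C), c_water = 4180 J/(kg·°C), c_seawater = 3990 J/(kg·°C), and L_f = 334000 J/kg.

T_f ≈ 45.0 °C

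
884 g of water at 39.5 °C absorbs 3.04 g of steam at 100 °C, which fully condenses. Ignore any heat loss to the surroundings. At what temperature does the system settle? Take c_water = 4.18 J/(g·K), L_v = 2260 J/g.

T_f ≈ 41.6 °C

Heat gained plus heat lost sum to zero:
latent heat released on condensation: 3.04·2260 = 6870.4; condensed water 100 °C→T: 12.71(T − 100); water warms: 884·4.18·(T − 39.5) = 3695.1(T − 39.5)
3707.8 T = 6870.4 + 1270.7 + 145957 = 154098
T ≈ 41.56 °C, under the boiling point, so the assumption holds.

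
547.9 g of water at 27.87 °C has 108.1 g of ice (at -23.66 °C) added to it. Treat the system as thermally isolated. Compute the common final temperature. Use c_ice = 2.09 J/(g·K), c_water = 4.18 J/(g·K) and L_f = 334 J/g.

T_f ≈ 8.2 °C

Sum of m c ΔT and latent-heat terms is zero:
ice -23.66→0 °C: 108.1×2.09×23.66 = 5345.5; fusion: m_ice L_f = 108.1×334 = 36105; warm the meltwater: 451.86 T; water: 2290.2(T − 27.87)
2742.1 T = 63828 − 41451 = 22378
T ≈ 8.16 °C — above 0 °C, consistent with complete melting.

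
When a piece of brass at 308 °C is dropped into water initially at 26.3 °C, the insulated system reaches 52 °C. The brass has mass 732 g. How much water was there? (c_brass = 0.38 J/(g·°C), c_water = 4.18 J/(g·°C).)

Let T be the final temperature. ΣQ_i = 0:
732×0.38×(52 − 308) + m×4.18×(52 − 26.3) = 0
107.43 m = 71209
m = 71209/107.43 ≈ 662.9 g

m ≈ 663 g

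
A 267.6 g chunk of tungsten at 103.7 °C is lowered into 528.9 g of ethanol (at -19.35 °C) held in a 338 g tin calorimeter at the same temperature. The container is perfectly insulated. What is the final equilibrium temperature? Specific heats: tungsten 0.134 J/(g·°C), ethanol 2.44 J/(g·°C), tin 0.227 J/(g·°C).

T_f ≈ -16.2 °C

With ΣQ=0 the equilibrium temperature is the m·c-weighted mean:
T_f = (35.86·103.7 + 1290.5·(-19.35) + 76.73·(-19.35)) / (35.86 + 1290.5 + 76.73)
    = -22738 / 1403.1 ≈ -16.21 °C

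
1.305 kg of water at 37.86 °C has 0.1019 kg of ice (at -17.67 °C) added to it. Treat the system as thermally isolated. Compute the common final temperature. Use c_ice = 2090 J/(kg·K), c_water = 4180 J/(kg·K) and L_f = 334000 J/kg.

T_f ≈ 28.7 °C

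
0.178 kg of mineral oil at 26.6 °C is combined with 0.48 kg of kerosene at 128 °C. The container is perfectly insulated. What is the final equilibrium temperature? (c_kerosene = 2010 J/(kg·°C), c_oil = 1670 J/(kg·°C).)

T_f ≈ 104.1 °C

|Q_kerosene| = |Q_oil|:
0.48*2010*(128 − T) = 0.178*1670*(T − 26.6)
964.8(128 − T) = 297.26(T − 26.6)
1262.1 T = 131402  ⇒  T ≈ 104.12 °C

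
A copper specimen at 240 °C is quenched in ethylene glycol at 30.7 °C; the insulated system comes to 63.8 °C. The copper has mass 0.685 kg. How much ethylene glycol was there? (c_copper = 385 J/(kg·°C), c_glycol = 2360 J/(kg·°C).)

m ≈ 0.595 kg

Heat lost by the copper = heat gained by the glycol:
0.685·385·(240 − 63.8) = m·2360·(63.8 − 30.7)
78116 m = 46468  ⇒  m ≈ 0.5949 kg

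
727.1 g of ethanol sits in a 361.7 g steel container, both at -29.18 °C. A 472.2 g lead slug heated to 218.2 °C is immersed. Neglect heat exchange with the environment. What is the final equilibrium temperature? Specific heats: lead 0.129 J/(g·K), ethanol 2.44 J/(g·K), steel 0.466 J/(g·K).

T_f = Σ m_i c_i T_i / Σ m_i c_i:
T_f = (60.91·218.2 + 1774.1·(-29.18) + 168.55·(-29.18)) / (60.91 + 1774.1 + 168.55)
    = -43396 / 2003.6 ≈ -21.66 °C

T_f ≈ -21.7 °C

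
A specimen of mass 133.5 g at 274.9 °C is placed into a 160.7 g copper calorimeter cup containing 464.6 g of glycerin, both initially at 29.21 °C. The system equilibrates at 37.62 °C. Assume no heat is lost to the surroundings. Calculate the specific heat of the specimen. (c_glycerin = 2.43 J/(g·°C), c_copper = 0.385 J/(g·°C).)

c ≈ 0.316 J/(g·°C)

Let T be the final temperature. ΣQ_i = 0:
133.5·c·(37.62 − 274.9) + 464.6·2.43·(37.62 − 29.21) + 160.7·0.385·(37.62 − 29.21) = 0
-31677 c = -10015
c = -10015/-31677 ≈ 0.3162 J/(g·°C)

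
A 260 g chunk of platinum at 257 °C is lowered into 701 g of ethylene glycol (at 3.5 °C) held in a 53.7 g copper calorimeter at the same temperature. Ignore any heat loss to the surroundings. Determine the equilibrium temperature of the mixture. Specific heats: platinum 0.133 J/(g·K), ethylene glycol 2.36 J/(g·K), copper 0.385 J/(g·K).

T_f ≈ 8.6 °C

Heat gained plus heat lost sum to zero:
260×0.133×(T − 257) + 701×2.36×(T − 3.5) + 53.7×0.385×(T − 3.5) = 0
34.58(T − 257) + 1654.4(T − 3.5) + 20.67(T − 3.5) = 0
1709.6 T = 14750
T ≈ 8.63 °C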